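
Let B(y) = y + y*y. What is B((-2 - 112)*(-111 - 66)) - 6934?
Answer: 407164928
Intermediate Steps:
B(y) = y + y**2
B((-2 - 112)*(-111 - 66)) - 6934 = ((-2 - 112)*(-111 - 66))*(1 + (-2 - 112)*(-111 - 66)) - 6934 = (-114*(-177))*(1 - 114*(-177)) - 6934 = 20178*(1 + 20178) - 6934 = 20178*20179 - 6934 = 407171862 - 6934 = 407164928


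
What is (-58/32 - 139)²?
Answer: 5076009/256 ≈ 19828.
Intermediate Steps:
(-58/32 - 139)² = (-58*1/32 - 139)² = (-29/16 - 139)² = (-2253/16)² = 5076009/256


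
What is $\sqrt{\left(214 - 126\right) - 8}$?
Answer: $4 \sqrt{5} \approx 8.9443$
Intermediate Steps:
$\sqrt{\left(214 - 126\right) - 8} = \sqrt{88 - 8} = \sqrt{80} = 4 \sqrt{5}$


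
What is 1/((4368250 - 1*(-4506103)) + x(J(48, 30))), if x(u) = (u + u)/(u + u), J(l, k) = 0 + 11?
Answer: 1/8874354 ≈ 1.1268e-7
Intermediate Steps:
J(l, k) = 11
x(u) = 1 (x(u) = (2*u)/((2*u)) = (2*u)*(1/(2*u)) = 1)
1/((4368250 - 1*(-4506103)) + x(J(48, 30))) = 1/((4368250 - 1*(-4506103)) + 1) = 1/((4368250 + 4506103) + 1) = 1/(8874353 + 1) = 1/8874354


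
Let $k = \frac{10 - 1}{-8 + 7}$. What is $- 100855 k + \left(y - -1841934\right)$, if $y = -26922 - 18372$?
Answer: $2704335$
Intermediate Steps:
$y = -45294$ ($y = -26922 - 18372 = -45294$)
$k = -9$ ($k = \frac{9}{-1} = 9 \left(-1\right) = -9$)
$- 100855 k + \left(y - -1841934\right) = \left(-100855\right) \left(-9\right) - -1796640 = 907695 + \left(-45294 + 1841934\right) = 907695 + 1796640 = 2704335$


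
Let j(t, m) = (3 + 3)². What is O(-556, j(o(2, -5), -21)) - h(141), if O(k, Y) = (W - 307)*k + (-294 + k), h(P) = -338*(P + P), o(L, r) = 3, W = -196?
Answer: 374134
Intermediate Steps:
j(t, m) = 36 (j(t, m) = 6² = 36)
h(P) = -676*P
O(k, Y) = -294 - 502*k (O(k, Y) = (-196 - 307)*k + (-294 + k) = -503*k + (-294 + k) = -294 - 502*k)
O(-556, j(o(2, -5), -21)) - h(141) = (-294 - 502*(-556)) - (-676)*141 = (-294 + 279112) - 1*(-95316) = 278818 + 95316 = 374134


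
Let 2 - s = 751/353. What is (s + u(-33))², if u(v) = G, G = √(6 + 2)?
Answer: 998897/124609 - 180*√2/353 ≈ 7.2951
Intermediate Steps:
s = -45/353 (s = 2 - 751/353 = -45/353 ≈ -0.12748)
G = 2*√2 (G = √8 = 2*√2 ≈ 2.8284)
u(v) = 2*√2
(s + u(-33))² = (-45/353 + 2*√2)²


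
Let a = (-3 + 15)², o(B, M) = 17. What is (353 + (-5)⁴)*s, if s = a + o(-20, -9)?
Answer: 157458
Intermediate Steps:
a = 144 (a = 12² = 144)
s = 161 (s = 144 + 17 = 161)
(353 + (-5)⁴)*s = (353 + (-5)⁴)*161 = (353 + 625)*161 = 978*161 = 157458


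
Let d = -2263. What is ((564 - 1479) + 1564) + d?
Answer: -1614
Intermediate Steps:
((564 - 1479) + 1564) + d = ((564 - 1479) + 1564) - 2263 = (-915 + 1564) - 2263 = 649 - 2263 = -1614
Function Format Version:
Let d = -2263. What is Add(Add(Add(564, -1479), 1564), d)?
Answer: -1614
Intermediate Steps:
Add(Add(Add(564, -1479), 1564), d) = Add(Add(Add(564, -1479), 1564), -2263) = Add(Add(-915, 1564), -2263) = Add(649, -2263) = -1614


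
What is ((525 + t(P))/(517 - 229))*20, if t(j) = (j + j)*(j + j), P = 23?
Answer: 13205/72 ≈ 183.40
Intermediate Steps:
t(j) = 4*j**2 (t(j) = (2*j)*(2*j) = 4*j**2)
((525 + t(P))/(517 - 229))*20 = ((525 + 4*23**2)/(517 - 229))*20 = ((525 + 4*529)/288)*20 = ((525 + 2116)*(1/288))*20 = (2641*(1/288))*20 = (2641/288)*20 = 13205/72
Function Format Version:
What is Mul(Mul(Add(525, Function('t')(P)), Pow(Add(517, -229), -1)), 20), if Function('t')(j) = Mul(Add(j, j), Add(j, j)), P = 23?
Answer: Rational(13205, 72) ≈ 183.40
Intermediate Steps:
Function('t')(j) = Mul(4, Pow(j, 2)) (Function('t')(j) = Mul(Mul(2, j), Mul(2, j)) = Mul(4, Pow(j, 2)))
Mul(Mul(Add(525, Function('t')(P)), Pow(Add(517, -229), -1)), 20) = Mul(Mul(Add(525, Mul(4, Pow(23, 2))), Pow(Add(517, -229), -1)), 20) = Mul(Mul(Add(525, Mul(4, 529)), Pow(288, -1)), 20) = Mul(Mul(Add(525, 2116), Rational(1, 288)), 20) = Mul(Mul(2641, Rational(1, 288)), 20) = Mul(Rational(2641, 288), 20) = Rational(13205, 72)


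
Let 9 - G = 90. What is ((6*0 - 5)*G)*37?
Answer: 14985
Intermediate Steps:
G = -81 (G = 9 - 1*90 = 9 - 90 = -81)
((6*0 - 5)*G)*37 = ((6*0 - 5)*(-81))*37 = ((0 - 5)*(-81))*37 = -5*(-81)*37 = 405*37 = 14985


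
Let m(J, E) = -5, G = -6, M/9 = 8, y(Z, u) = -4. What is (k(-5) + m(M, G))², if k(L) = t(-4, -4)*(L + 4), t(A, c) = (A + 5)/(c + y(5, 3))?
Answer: 1521/64 ≈ 23.766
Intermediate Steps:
t(A, c) = (5 + A)/(-4 + c) (t(A, c) = (A + 5)/(c - 4) = (5 + A)/(-4 + c))
M = 72 (M = 9*8 = 72)
k(L) = -½ - L/8 (k(L) = ((5 - 4)/(-4 - 4))*(L + 4) = (1/(-8))*(4 + L) = (-⅛*1)*(4 + L) = -(4 + L)/8 = -½ - L/8)
(k(-5) + m(M, G))² = ((-½ - ⅛*(-5)) - 5)² = ((-½ + 5/8) - 5)² = (⅛ - 5)² = (-39/8)² = 1521/64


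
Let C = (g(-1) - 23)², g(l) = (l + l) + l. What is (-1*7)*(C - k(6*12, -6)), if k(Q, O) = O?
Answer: -4774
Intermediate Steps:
g(l) = 3*l (g(l) = 2*l + l = 3*l)
C = 676 (C = (3*(-1) - 23)² = (-3 - 23)² = (-26)² = 676)
(-1*7)*(C - k(6*12, -6)) = (-1*7)*(676 - 1*(-6)) = -7*(676 + 6) = -7*682 = -4774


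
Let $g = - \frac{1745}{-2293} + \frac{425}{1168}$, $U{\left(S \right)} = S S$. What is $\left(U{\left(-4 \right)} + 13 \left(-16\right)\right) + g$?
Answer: $- \frac{511206323}{2678224} \approx -190.88$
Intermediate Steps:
$U{\left(S \right)} = S^{2}$
$g = \frac{3012685}{2678224}$ ($g = \left(-1745\right) \left(- \frac{1}{2293}\right) + 425 \cdot \frac{1}{1168} = \frac{1745}{2293} + \frac{425}{1168} = \frac{3012685}{2678224} \approx 1.1249$)
$\left(U{\left(-4 \right)} + 13 \left(-16\right)\right) + g = \left(\left(-4\right)^{2} + 13 \left(-16\right)\right) + \frac{3012685}{2678224} = \left(16 - 208\right) + \frac{3012685}{2678224} = -192 + \frac{3012685}{2678224} = - \frac{511206323}{2678224}$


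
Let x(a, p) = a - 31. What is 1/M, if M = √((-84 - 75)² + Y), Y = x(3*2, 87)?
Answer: √6314/12628 ≈ 0.0062924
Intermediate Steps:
x(a, p) = -31 + a
Y = -25 (Y = -31 + 3*2 = -31 + 6 = -25)
M = 2*√6314 (M = √((-84 - 75)² - 25) = √((-159)² - 25) = √(25281 - 25) = √25256 = 2*√6314 ≈ 158.92)
1/M = 1/(2*√6314) = √6314/12628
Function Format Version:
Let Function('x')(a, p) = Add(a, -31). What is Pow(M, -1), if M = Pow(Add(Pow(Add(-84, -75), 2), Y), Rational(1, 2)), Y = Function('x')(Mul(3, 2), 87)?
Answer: Mul(Rational(1, 12628), Pow(6314, Rational(1, 2))) ≈ 0.0062924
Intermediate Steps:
Function('x')(a, p) = Add(-31, a)
Y = -25 (Y = Add(-31, Mul(3, 2)) = Add(-31, 6) = -25)
M = Mul(2, Pow(6314, Rational(1, 2))) (M = Pow(Add(Pow(Add(-84, -75), 2), -25), Rational(1, 2)) = Pow(Add(Pow(-159, 2), -25), Rational(1, 2)) = Pow(Add(25281, -25), Rational(1, 2)) = Pow(25256, Rational(1, 2)) = Mul(2, Pow(6314, Rational(1, 2))) ≈ 158.92)
Pow(M, -1) = Pow(Mul(2, Pow(6314, Rational(1, 2))), -1) = Mul(Rational(1, 12628), Pow(6314, Rational(1, 2)))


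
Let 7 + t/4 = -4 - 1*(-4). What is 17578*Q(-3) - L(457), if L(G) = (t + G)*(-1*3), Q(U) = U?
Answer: -51447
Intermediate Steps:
t = -28 (t = -28 + 4*(-4 - 1*(-4)) = -28 + 4*(-4 + 4) = -28 + 4*0 = -28 + 0 = -28)
L(G) = 84 - 3*G (L(G) = (-28 + G)*(-1*3) = (-28 + G)*(-3) = 84 - 3*G)
17578*Q(-3) - L(457) = 17578*(-3) - (84 - 3*457) = -52734 - (84 - 1371) = -52734 - 1*(-1287) = -52734 + 1287 = -51447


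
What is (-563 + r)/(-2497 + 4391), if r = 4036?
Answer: 3473/1894 ≈ 1.8337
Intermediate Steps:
(-563 + r)/(-2497 + 4391) = (-563 + 4036)/(-2497 + 4391) = 3473/1894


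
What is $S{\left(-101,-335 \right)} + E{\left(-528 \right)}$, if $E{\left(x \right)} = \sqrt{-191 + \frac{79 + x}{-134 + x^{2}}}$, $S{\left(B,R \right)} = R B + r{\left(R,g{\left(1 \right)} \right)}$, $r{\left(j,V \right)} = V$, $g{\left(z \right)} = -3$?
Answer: $33832 + \frac{i \sqrt{593219088454}}{55730} \approx 33832.0 + 13.82 i$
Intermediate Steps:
$S{\left(B,R \right)} = -3 + B R$ ($S{\left(B,R \right)} = R B - 3 = B R - 3 = -3 + B R$)
$E{\left(x \right)} = \sqrt{-191 + \frac{79 + x}{-134 + x^{2}}}$
$S{\left(-101,-335 \right)} + E{\left(-528 \right)} = \left(-3 - -33835\right) + \sqrt{\frac{25673 - 528 - 191 \left(-528\right)^{2}}{-134 + \left(-528\right)^{2}}} = \left(-3 + 33835\right) + \sqrt{\frac{25673 - 528 - 53247744}{-134 + 278784}} = 33832 + \sqrt{\frac{25673 - 528 - 53247744}{278650}} = 33832 + \sqrt{\frac{1}{278650} \left(-53222599\right)} = 33832 + \sqrt{- \frac{53222599}{278650}} = 33832 + \frac{i \sqrt{593219088454}}{55730}$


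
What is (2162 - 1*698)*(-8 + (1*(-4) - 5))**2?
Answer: 423096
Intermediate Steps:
(2162 - 1*698)*(-8 + (1*(-4) - 5))**2 = (2162 - 698)*(-8 + (-4 - 5))**2 = 1464*(-8 - 9)**2 = 1464*(-17)**2 = 1464*289 = 423096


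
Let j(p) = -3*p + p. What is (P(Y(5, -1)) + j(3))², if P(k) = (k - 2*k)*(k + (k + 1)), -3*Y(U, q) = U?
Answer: 7921/81 ≈ 97.790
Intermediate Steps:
Y(U, q) = -U/3
P(k) = -k*(1 + 2*k) (P(k) = (-k)*(k + (1 + k)) = (-k)*(1 + 2*k) = -k*(1 + 2*k))
j(p) = -2*p
(P(Y(5, -1)) + j(3))² = (-(-⅓*5)*(1 + 2*(-⅓*5)) - 2*3)² = (-1*(-5/3)*(1 + 2*(-5/3)) - 6)² = (-1*(-5/3)*(1 - 10/3) - 6)² = (-1*(-5/3)*(-7/3) - 6)² = (-35/9 - 6)² = (-89/9)² = 7921/81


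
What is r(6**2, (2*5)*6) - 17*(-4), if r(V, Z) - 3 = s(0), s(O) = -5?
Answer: 66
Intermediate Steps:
r(V, Z) = -2 (r(V, Z) = 3 - 5 = -2)
r(6**2, (2*5)*6) - 17*(-4) = -2 - 17*(-4) = -2 + 68 = 66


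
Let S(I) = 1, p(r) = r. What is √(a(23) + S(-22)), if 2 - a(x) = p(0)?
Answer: √3 ≈ 1.7320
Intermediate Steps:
a(x) = 2 (a(x) = 2 - 1*0 = 2 + 0 = 2)
√(a(23) + S(-22)) = √(2 + 1) = √3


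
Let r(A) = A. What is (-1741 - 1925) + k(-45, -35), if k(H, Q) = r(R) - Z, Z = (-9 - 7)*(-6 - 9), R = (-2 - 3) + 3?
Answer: -3908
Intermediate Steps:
R = -2 (R = -5 + 3 = -2)
Z = 240 (Z = -16*(-15) = 240)
k(H, Q) = -242 (k(H, Q) = -2 - 1*240 = -2 - 240 = -242)
(-1741 - 1925) + k(-45, -35) = (-1741 - 1925) - 242 = -3666 - 242 = -3908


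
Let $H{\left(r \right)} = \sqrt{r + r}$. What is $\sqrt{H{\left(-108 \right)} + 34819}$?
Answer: $\sqrt{34819 + 6 i \sqrt{6}} \approx 186.6 + 0.0394 i$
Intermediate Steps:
$H{\left(r \right)} = \sqrt{2} \sqrt{r}$ ($H{\left(r \right)} = \sqrt{2 r} = \sqrt{2} \sqrt{r}$)
$\sqrt{H{\left(-108 \right)} + 34819} = \sqrt{\sqrt{2} \sqrt{-108} + 34819} = \sqrt{\sqrt{2} \cdot 6 i \sqrt{3} + 34819} = \sqrt{6 i \sqrt{6} + 34819} = \sqrt{34819 + 6 i \sqrt{6}}$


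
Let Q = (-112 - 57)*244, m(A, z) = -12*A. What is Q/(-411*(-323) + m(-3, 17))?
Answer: -41236/132789 ≈ -0.31054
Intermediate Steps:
Q = -41236 (Q = -169*244 = -41236)
Q/(-411*(-323) + m(-3, 17)) = -41236/(-411*(-323) - 12*(-3)) = -41236/(132753 + 36) = -41236/132789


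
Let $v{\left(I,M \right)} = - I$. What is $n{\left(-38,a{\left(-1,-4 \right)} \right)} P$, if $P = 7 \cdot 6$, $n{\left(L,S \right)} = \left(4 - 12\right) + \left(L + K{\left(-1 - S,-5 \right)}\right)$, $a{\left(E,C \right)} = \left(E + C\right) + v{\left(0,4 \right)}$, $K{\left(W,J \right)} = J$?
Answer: $-2142$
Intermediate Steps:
$a{\left(E,C \right)} = C + E$ ($a{\left(E,C \right)} = \left(E + C\right) - 0 = \left(C + E\right) + 0 = C + E$)
$n{\left(L,S \right)} = -13 + L$ ($n{\left(L,S \right)} = \left(4 - 12\right) + \left(L - 5\right) = -8 + \left(-5 + L\right) = -13 + L$)
$P = 42$
$n{\left(-38,a{\left(-1,-4 \right)} \right)} P = \left(-13 - 38\right) 42 = \left(-51\right) 42 = -2142$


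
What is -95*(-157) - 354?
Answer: 14561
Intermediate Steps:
-95*(-157) - 354 = 14915 - 354 = 14561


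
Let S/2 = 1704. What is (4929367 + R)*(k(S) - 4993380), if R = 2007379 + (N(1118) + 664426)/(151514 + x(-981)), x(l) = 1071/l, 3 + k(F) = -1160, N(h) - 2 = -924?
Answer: -190724594737659298998/5504969 ≈ -3.4646e+13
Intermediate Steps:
S = 3408 (S = 2*1704 = 3408)
N(h) = -922 (N(h) = 2 - 924 = -922)
k(F) = -1163 (k(F) = -3 - 1160 = -1163)
R = 11050583273563/5504969 (R = 2007379 + (-922 + 664426)/(151514 + 1071/(-981)) = 2007379 + 663504/(151514 + 1071*(-1/981)) = 2007379 + 663504/(151514 - 119/109) = 2007379 + 663504/(16514907/109) = 2007379 + 663504*(109/16514907) = 2007379 + 24107312/5504969 = 11050583273563/5504969 ≈ 2.0074e+6)
(4929367 + R)*(k(S) - 4993380) = (4929367 + 11050583273563/5504969)*(-1163 - 4993380) = (38186595798186/5504969)*(-4994543) = -190724594737659298998/5504969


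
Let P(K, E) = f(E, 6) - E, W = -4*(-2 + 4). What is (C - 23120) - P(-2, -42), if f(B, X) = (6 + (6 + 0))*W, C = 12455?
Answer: -10611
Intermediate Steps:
W = -8 (W = -4*2 = -8)
f(B, X) = -96 (f(B, X) = (6 + (6 + 0))*(-8) = (6 + 6)*(-8) = 12*(-8) = -96)
P(K, E) = -96 - E
(C - 23120) - P(-2, -42) = (12455 - 23120) - (-96 - 1*(-42)) = -10665 - (-96 + 42) = -10665 - 1*(-54) = -10665 + 54 = -10611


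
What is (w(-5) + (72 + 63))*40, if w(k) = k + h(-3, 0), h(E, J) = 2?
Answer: 5280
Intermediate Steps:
w(k) = 2 + k (w(k) = k + 2 = 2 + k)
(w(-5) + (72 + 63))*40 = ((2 - 5) + (72 + 63))*40 = (-3 + 135)*40 = 132*40 = 5280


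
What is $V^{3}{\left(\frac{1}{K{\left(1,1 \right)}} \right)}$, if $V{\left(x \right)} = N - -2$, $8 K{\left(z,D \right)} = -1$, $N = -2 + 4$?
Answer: $64$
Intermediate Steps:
$N = 2$
$K{\left(z,D \right)} = - \frac{1}{8}$ ($K{\left(z,D \right)} = \frac{1}{8} \left(-1\right) = - \frac{1}{8}$)
$V{\left(x \right)} = 4$ ($V{\left(x \right)} = 2 - -2 = 2 + 2 = 4$)
$V^{3}{\left(\frac{1}{K{\left(1,1 \right)}} \right)} = 4^{3} = 64$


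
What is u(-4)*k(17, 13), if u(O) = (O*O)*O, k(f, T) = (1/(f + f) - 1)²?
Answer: -17424/289 ≈ -60.291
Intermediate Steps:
k(f, T) = (-1 + 1/(2*f))² (k(f, T) = (1/(2*f) - 1)² = (-1 + 1/(2*f))²)
u(O) = O³ (u(O) = O²*O = O³)
u(-4)*k(17, 13) = (-4)³*((¼)*(-1 + 2*17)²/17²) = -16*(-1 + 34)²/289 = -16*33²/289 = -16*1089/289 = -64*1089/1156 = -17424/289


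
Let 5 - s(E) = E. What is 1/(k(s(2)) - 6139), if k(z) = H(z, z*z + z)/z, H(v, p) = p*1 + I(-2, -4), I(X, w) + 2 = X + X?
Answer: -1/6137 ≈ -0.00016295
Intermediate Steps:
I(X, w) = -2 + 2*X (I(X, w) = -2 + (X + X) = -2 + 2*X)
s(E) = 5 - E
H(v, p) = -6 + p (H(v, p) = p*1 + (-2 + 2*(-2)) = p + (-2 - 4) = p - 6 = -6 + p)
k(z) = (-6 + z + z²)/z (k(z) = (-6 + (z*z + z))/z = (-6 + (z² + z))/z = (-6 + (z + z²))/z = (-6 + z + z²)/z)
1/(k(s(2)) - 6139) = 1/((1 + (5 - 1*2) - 6/(5 - 1*2)) - 6139) = 1/((1 + (5 - 2) - 6/(5 - 2)) - 6139) = 1/((1 + 3 - 6/3) - 6139) = 1/((1 + 3 - 6*⅓) - 6139) = 1/((1 + 3 - 2) - 6139) = 1/(2 - 6139) = 1/(-6137) = -1/6137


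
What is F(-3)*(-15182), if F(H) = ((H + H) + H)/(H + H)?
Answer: -22773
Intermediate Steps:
F(H) = 3/2 (F(H) = (2*H + H)/((2*H)) = (3*H)*(1/(2*H)) = 3/2)
F(-3)*(-15182) = (3/2)*(-15182) = -22773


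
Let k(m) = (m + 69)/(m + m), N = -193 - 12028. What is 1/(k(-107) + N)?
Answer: -107/1307628 ≈ -8.1828e-5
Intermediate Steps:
N = -12221
k(m) = (69 + m)/(2*m) (k(m) = (69 + m)/((2*m)) = (69 + m)*(1/(2*m)) = (69 + m)/(2*m))
1/(k(-107) + N) = 1/((½)*(69 - 107)/(-107) - 12221) = 1/((½)*(-1/107)*(-38) - 12221) = 1/(19/107 - 12221) = 1/(-1307628/107) = -107/1307628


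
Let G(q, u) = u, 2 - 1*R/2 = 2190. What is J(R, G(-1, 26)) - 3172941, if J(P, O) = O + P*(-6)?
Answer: -3146659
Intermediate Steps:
R = -4376 (R = 4 - 2*2190 = 4 - 4380 = -4376)
J(P, O) = O - 6*P
J(R, G(-1, 26)) - 3172941 = (26 - 6*(-4376)) - 3172941 = (26 + 26256) - 3172941 = 26282 - 3172941 = -3146659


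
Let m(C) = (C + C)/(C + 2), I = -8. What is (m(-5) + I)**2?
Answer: 196/9 ≈ 21.778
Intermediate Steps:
m(C) = 2*C/(2 + C) (m(C) = (2*C)/(2 + C) = 2*C/(2 + C))
(m(-5) + I)**2 = (2*(-5)/(2 - 5) - 8)**2 = (2*(-5)/(-3) - 8)**2 = (2*(-5)*(-1/3) - 8)**2 = (10/3 - 8)**2 = (-14/3)**2 = 196/9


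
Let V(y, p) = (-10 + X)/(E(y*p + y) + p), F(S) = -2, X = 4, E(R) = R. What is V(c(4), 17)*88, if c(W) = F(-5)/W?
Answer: -66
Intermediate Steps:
c(W) = -2/W
V(y, p) = -6/(p + y + p*y) (V(y, p) = (-10 + 4)/((y*p + y) + p) = -6/((p*y + y) + p) = -6/((y + p*y) + p) = -6/(p + y + p*y))
V(c(4), 17)*88 = -6/(17 + (-2/4)*(1 + 17))*88 = -6/(17 - 2*¼*18)*88 = -6/(17 - ½*18)*88 = -6/(17 - 9)*88 = -6/8*88 = -6*⅛*88 = -¾*88 = -66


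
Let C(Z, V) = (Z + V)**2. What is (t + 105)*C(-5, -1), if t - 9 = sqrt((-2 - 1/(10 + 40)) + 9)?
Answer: 4104 + 18*sqrt(698)/5 ≈ 4199.1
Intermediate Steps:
C(Z, V) = (V + Z)**2
t = 9 + sqrt(698)/10 (t = 9 + sqrt((-2 - 1/(10 + 40)) + 9) = 9 + sqrt((-2 - 1/50) + 9) = 9 + sqrt(-101/50 + 9) = 9 + sqrt(349/50) = 9 + sqrt(698)/10 ≈ 11.642)
(t + 105)*C(-5, -1) = ((9 + sqrt(698)/10) + 105)*(-1 - 5)**2 = (114 + sqrt(698)/10)*(-6)**2 = (114 + sqrt(698)/10)*36 = 4104 + 18*sqrt(698)/5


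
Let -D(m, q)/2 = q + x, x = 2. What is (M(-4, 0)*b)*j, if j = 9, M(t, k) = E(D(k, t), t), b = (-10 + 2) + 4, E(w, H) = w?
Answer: -144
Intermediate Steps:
D(m, q) = -4 - 2*q (D(m, q) = -2*(q + 2) = -2*(2 + q) = -4 - 2*q)
b = -4 (b = -8 + 4 = -4)
M(t, k) = -4 - 2*t
(M(-4, 0)*b)*j = ((-4 - 2*(-4))*(-4))*9 = ((-4 + 8)*(-4))*9 = (4*(-4))*9 = -16*9 = -144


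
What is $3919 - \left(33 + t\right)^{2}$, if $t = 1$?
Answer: $2763$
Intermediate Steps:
$3919 - \left(33 + t\right)^{2} = 3919 - \left(33 + 1\right)^{2} = 3919 - 34^{2} = 3919 - 1156 = 2763$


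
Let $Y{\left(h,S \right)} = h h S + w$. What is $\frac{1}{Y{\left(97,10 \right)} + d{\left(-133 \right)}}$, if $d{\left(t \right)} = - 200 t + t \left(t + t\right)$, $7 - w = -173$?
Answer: $\frac{1}{156248} \approx 6.4001 \cdot 10^{-6}$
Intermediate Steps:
$w = 180$ ($w = 7 - -173 = 7 + 173 = 180$)
$Y{\left(h,S \right)} = 180 + S h^{2}$ ($Y{\left(h,S \right)} = h h S + 180 = h^{2} S + 180 = S h^{2} + 180 = 180 + S h^{2}$)
$d{\left(t \right)} = - 200 t + 2 t^{2}$ ($d{\left(t \right)} = - 200 t + t 2 t = - 200 t + 2 t^{2}$)
$\frac{1}{Y{\left(97,10 \right)} + d{\left(-133 \right)}} = \frac{1}{\left(180 + 10 \cdot 97^{2}\right) + 2 \left(-133\right) \left(-100 - 133\right)} = \frac{1}{\left(180 + 10 \cdot 9409\right) + 2 \left(-133\right) \left(-233\right)} = \frac{1}{\left(180 + 94090\right) + 61978} = \frac{1}{94270 + 61978} = \frac{1}{156248}$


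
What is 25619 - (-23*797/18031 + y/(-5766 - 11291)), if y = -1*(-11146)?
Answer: 7879759221166/307554767 ≈ 25621.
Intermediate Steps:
y = 11146
25619 - (-23*797/18031 + y/(-5766 - 11291)) = 25619 - (-23*797/18031 + 11146/(-5766 - 11291)) = 25619 - (-18331*1/18031 + 11146/(-17057)) = 25619 - (-18331/18031 + 11146*(-1/17057)) = 25619 - (-18331/18031 - 11146/17057) = 25619 - 1*(-513645393/307554767) = 25619 + 513645393/307554767 = 7879759221166/307554767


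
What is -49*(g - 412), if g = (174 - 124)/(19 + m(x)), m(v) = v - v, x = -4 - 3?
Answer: 381122/19 ≈ 20059.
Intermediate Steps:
x = -7
m(v) = 0
g = 50/19 (g = (174 - 124)/(19 + 0) = 50/19 ≈ 2.6316)
-49*(g - 412) = -49*(50/19 - 412) = -49*(-7778/19) = 381122/19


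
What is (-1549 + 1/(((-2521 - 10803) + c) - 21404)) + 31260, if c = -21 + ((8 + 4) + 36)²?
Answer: 963973394/32445 ≈ 29711.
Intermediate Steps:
c = 2283 (c = -21 + (12 + 36)² = -21 + 48² = -21 + 2304 = 2283)
(-1549 + 1/(((-2521 - 10803) + c) - 21404)) + 31260 = (-1549 + 1/(((-2521 - 10803) + 2283) - 21404)) + 31260 = (-1549 + 1/((-13324 + 2283) - 21404)) + 31260 = (-1549 + 1/(-11041 - 21404)) + 31260 = (-1549 + 1/(-32445)) + 31260 = (-1549 - 1/32445) + 31260 = -50257306/32445 + 31260 = 963973394/32445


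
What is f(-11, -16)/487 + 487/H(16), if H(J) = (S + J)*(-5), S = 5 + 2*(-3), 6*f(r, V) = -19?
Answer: -158271/24350 ≈ -6.4998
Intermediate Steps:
f(r, V) = -19/6 (f(r, V) = (1/6)*(-19) = -19/6)
S = -1 (S = 5 - 6 = -1)
H(J) = 5 - 5*J (H(J) = (-1 + J)*(-5) = 5 - 5*J)
f(-11, -16)/487 + 487/H(16) = -19/6/487 + 487/(5 - 5*16) = -19/6*1/487 + 487/(5 - 80) = -19/2922 + 487/(-75) = -19/2922 + 487*(-1/75) = -19/2922 - 487/75 = -158271/24350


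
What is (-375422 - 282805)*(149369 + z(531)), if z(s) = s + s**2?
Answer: -284262570447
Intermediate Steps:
(-375422 - 282805)*(149369 + z(531)) = (-375422 - 282805)*(149369 + 531*(1 + 531)) = -658227*(149369 + 531*532) = -658227*(149369 + 282492) = -658227*431861 = -284262570447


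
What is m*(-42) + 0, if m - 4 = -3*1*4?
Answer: 336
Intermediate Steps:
m = -8 (m = 4 - 3*1*4 = 4 - 3*4 = 4 - 12 = -8)
m*(-42) + 0 = -8*(-42) + 0 = 336 + 0 = 336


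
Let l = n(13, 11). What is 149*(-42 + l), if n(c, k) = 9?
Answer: -4917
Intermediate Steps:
l = 9
149*(-42 + l) = 149*(-42 + 9) = 149*(-33) = -4917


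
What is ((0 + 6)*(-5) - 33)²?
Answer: 3969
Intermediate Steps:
((0 + 6)*(-5) - 33)² = (6*(-5) - 33)² = (-30 - 33)² = (-63)² = 3969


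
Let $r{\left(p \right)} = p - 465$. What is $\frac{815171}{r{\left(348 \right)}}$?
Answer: $- \frac{815171}{117} \approx -6967.3$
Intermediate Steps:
$r{\left(p \right)} = -465 + p$ ($r{\left(p \right)} = p - 465 = -465 + p$)
$\frac{815171}{r{\left(348 \right)}} = \frac{815171}{-465 + 348} = \frac{815171}{-117} = 815171 \left(- \frac{1}{117}\right) = - \frac{815171}{117}$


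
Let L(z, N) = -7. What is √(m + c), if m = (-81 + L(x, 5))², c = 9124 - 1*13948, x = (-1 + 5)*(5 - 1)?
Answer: 2*√730 ≈ 54.037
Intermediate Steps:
x = 16 (x = 4*4 = 16)
c = -4824 (c = 9124 - 13948 = -4824)
m = 7744 (m = (-81 - 7)² = (-88)² = 7744)
√(m + c) = √(7744 - 4824) = √2920 = 2*√730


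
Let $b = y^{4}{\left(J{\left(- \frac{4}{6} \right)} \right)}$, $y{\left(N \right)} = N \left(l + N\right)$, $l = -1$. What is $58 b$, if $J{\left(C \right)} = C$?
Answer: $\frac{580000}{6561} \approx 88.401$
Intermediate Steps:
$y{\left(N \right)} = N \left(-1 + N\right)$
$b = \frac{10000}{6561}$ ($b = \left(- \frac{4}{6} \left(-1 - \frac{4}{6}\right)\right)^{4} = \left(\left(-4\right) \frac{1}{6} \left(-1 - \frac{2}{3}\right)\right)^{4} = \left(- \frac{2 \left(-1 - \frac{2}{3}\right)}{3}\right)^{4} = \left(\left(- \frac{2}{3}\right) \left(- \frac{5}{3}\right)\right)^{4} = \left(\frac{10}{9}\right)^{4} = \frac{10000}{6561} \approx 1.5242$)
$58 b = 58 \cdot \frac{10000}{6561} = \frac{580000}{6561}$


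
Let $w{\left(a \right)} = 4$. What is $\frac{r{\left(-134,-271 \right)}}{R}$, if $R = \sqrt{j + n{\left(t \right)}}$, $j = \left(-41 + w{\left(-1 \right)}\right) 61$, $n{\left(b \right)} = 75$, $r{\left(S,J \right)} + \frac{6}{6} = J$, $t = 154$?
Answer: $\frac{136 i \sqrt{2182}}{1091} \approx 5.8229 i$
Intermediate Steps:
$r{\left(S,J \right)} = -1 + J$
$j = -2257$ ($j = \left(-41 + 4\right) 61 = \left(-37\right) 61 = -2257$)
$R = i \sqrt{2182}$ ($R = \sqrt{-2257 + 75} = \sqrt{-2182} = i \sqrt{2182} \approx 46.712 i$)
$\frac{r{\left(-134,-271 \right)}}{R} = \frac{-1 - 271}{i \sqrt{2182}} = - 272 \left(- \frac{i \sqrt{2182}}{2182}\right) = \frac{136 i \sqrt{2182}}{1091}$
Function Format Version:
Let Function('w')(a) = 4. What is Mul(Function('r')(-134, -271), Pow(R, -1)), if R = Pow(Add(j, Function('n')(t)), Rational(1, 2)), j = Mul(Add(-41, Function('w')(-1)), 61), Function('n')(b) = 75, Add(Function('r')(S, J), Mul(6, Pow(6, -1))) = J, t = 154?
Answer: Mul(Rational(136, 1091), I, Pow(2182, Rational(1, 2))) ≈ Mul(5.8229, I)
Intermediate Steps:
Function('r')(S, J) = Add(-1, J)
j = -2257 (j = Mul(Add(-41, 4), 61) = Mul(-37, 61) = -2257)
R = Mul(I, Pow(2182, Rational(1, 2))) (R = Pow(Add(-2257, 75), Rational(1, 2)) = Pow(-2182, Rational(1, 2)) = Mul(I, Pow(2182, Rational(1, 2))) ≈ Mul(46.712, I))
Mul(Function('r')(-134, -271), Pow(R, -1)) = Mul(Add(-1, -271), Pow(Mul(I, Pow(2182, Rational(1, 2))), -1)) = Mul(-272, Mul(Rational(-1, 2182), I, Pow(2182, Rational(1, 2)))) = Mul(Rational(136, 1091), I, Pow(2182, Rational(1, 2)))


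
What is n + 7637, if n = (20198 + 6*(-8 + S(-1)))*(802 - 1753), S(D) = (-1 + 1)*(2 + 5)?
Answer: -19155013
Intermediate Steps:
S(D) = 0 (S(D) = 0*7 = 0)
n = -19162650 (n = (20198 + 6*(-8 + 0))*(802 - 1753) = (20198 + 6*(-8))*(-951) = (20198 - 48)*(-951) = 20150*(-951) = -19162650)
n + 7637 = -19162650 + 7637 = -19155013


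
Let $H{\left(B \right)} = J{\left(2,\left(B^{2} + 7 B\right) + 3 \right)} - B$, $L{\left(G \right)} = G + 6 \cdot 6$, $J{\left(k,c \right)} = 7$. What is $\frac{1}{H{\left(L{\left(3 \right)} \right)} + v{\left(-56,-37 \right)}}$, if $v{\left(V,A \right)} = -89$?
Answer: $- \frac{1}{121} \approx -0.0082645$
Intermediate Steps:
$L{\left(G \right)} = 36 + G$ ($L{\left(G \right)} = G + 36 = 36 + G$)
$H{\left(B \right)} = 7 - B$
$\frac{1}{H{\left(L{\left(3 \right)} \right)} + v{\left(-56,-37 \right)}} = \frac{1}{\left(7 - \left(36 + 3\right)\right) - 89} = \frac{1}{\left(7 - 39\right) - 89} = \frac{1}{-32 - 89} = \frac{1}{-121} = - \frac{1}{121}$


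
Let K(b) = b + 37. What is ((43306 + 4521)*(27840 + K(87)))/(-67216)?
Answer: -334358557/16804 ≈ -19898.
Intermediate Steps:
K(b) = 37 + b
((43306 + 4521)*(27840 + K(87)))/(-67216) = ((43306 + 4521)*(27840 + (37 + 87)))/(-67216) = (47827*(27840 + 124))*(-1/67216) = (47827*27964)*(-1/67216) = 1337434228*(-1/67216) = -334358557/16804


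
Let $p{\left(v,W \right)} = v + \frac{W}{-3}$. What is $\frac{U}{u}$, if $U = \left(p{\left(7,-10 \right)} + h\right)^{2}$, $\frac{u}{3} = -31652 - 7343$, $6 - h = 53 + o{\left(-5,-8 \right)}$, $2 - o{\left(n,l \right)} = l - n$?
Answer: $- \frac{3125}{210573} \approx -0.01484$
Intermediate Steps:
$o{\left(n,l \right)} = 2 + n - l$ ($o{\left(n,l \right)} = 2 - \left(l - n\right) = 2 + n - l$)
$p{\left(v,W \right)} = v - \frac{W}{3}$ ($p{\left(v,W \right)} = v + W \left(- \frac{1}{3}\right) = v - \frac{W}{3}$)
$h = -52$ ($h = 6 - \left(53 - -5\right) = 6 - \left(53 + \left(2 - 5 + 8\right)\right) = 6 - \left(53 + 5\right) = 6 - 58 = -52$)
$u = -116985$ ($u = 3 \left(-31652 - 7343\right) = 3 \left(-38995\right) = -116985$)
$U = \frac{15625}{9}$ ($U = \left(\left(7 - - \frac{10}{3}\right) - 52\right)^{2} = \left(\left(7 + \frac{10}{3}\right) - 52\right)^{2} = \left(\frac{31}{3} - 52\right)^{2} = \left(- \frac{125}{3}\right)^{2} = \frac{15625}{9} \approx 1736.1$)
$\frac{U}{u} = \frac{15625}{9 \left(-116985\right)} = \frac{15625}{9} \left(- \frac{1}{116985}\right) = - \frac{3125}{210573}$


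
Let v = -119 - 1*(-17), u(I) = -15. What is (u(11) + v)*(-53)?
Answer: 6201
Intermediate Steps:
v = -102 (v = -119 + 17 = -102)
(u(11) + v)*(-53) = (-15 - 102)*(-53) = -117*(-53) = 6201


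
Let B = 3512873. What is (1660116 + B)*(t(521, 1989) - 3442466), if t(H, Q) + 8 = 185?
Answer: -17806923131821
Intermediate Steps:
t(H, Q) = 177 (t(H, Q) = -8 + 185 = 177)
(1660116 + B)*(t(521, 1989) - 3442466) = (1660116 + 3512873)*(177 - 3442466) = 5172989*(-3442289) = -17806923131821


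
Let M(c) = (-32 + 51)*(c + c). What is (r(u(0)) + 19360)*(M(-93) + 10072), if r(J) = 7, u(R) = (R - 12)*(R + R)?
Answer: 126621446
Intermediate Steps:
u(R) = 2*R*(-12 + R) (u(R) = (-12 + R)*(2*R) = 2*R*(-12 + R))
M(c) = 38*c (M(c) = 19*(2*c) = 38*c)
(r(u(0)) + 19360)*(M(-93) + 10072) = (7 + 19360)*(38*(-93) + 10072) = 19367*(-3534 + 10072) = 19367*6538 = 126621446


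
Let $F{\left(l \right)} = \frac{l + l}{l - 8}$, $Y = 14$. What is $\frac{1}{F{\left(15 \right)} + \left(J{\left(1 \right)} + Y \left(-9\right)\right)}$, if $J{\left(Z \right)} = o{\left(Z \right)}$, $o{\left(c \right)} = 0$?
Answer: $- \frac{7}{852} \approx -0.008216$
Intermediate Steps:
$J{\left(Z \right)} = 0$
$F{\left(l \right)} = \frac{2 l}{-8 + l}$
$\frac{1}{F{\left(15 \right)} + \left(J{\left(1 \right)} + Y \left(-9\right)\right)} = \frac{1}{2 \cdot 15 \frac{1}{-8 + 15} + \left(0 + 14 \left(-9\right)\right)} = \frac{1}{2 \cdot 15 \cdot \frac{1}{7} + \left(0 - 126\right)} = \frac{1}{2 \cdot 15 \cdot \frac{1}{7} - 126} = \frac{1}{\frac{30}{7} - 126} = \frac{1}{- \frac{852}{7}} = - \frac{7}{852}$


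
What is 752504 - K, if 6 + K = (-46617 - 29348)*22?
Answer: 2423740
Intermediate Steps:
K = -1671236 (K = -6 + (-46617 - 29348)*22 = -6 - 75965*22 = -6 - 1671230 = -1671236)
752504 - K = 752504 - 1*(-1671236) = 752504 + 1671236 = 2423740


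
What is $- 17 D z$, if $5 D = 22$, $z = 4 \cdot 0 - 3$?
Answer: $\frac{1122}{5} \approx 224.4$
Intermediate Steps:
$z = -3$ ($z = 0 - 3 = -3$)
$D = \frac{22}{5}$ ($D = \frac{1}{5} \cdot 22 = \frac{22}{5} \approx 4.4$)
$- 17 D z = \left(-17\right) \frac{22}{5} \left(-3\right) = \left(- \frac{374}{5}\right) \left(-3\right) = \frac{1122}{5}$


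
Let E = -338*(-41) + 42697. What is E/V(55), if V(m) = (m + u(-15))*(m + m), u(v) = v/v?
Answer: 11311/1232 ≈ 9.1810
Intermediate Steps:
u(v) = 1
E = 56555 (E = 13858 + 42697 = 56555)
V(m) = 2*m*(1 + m) (V(m) = (m + 1)*(m + m) = (1 + m)*(2*m) = 2*m*(1 + m))
E/V(55) = 56555/((2*55*(1 + 55))) = 56555/((2*55*56)) = 56555/6160 = 56555*(1/6160) = 11311/1232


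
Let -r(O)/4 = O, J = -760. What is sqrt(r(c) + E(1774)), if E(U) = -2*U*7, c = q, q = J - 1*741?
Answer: 4*I*sqrt(1177) ≈ 137.23*I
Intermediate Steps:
q = -1501 (q = -760 - 1*741 = -760 - 741 = -1501)
c = -1501
E(U) = -14*U
r(O) = -4*O
sqrt(r(c) + E(1774)) = sqrt(-4*(-1501) - 14*1774) = sqrt(6004 - 24836) = sqrt(-18832) = 4*I*sqrt(1177)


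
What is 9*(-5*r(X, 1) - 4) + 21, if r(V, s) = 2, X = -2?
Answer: -105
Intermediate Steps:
9*(-5*r(X, 1) - 4) + 21 = 9*(-5*2 - 4) + 21 = 9*(-10 - 4) + 21 = 9*(-14) + 21 = -126 + 21 = -105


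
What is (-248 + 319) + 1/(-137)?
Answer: 9726/137 ≈ 70.993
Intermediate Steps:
(-248 + 319) + 1/(-137) = 71 - 1/137 = 9726/137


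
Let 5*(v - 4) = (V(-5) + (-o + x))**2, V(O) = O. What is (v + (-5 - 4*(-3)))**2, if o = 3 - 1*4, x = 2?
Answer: 3481/25 ≈ 139.24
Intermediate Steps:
o = -1 (o = 3 - 4 = -1)
v = 24/5 (v = 4 + (-5 + (-1*(-1) + 2))**2/5 = 4 + (-5 + (1 + 2))**2/5 = 4 + (-5 + 3)**2/5 = 4 + (1/5)*(-2)**2 = 4 + (1/5)*4 = 4 + 4/5 = 24/5 ≈ 4.8000)
(v + (-5 - 4*(-3)))**2 = (24/5 + (-5 - 4*(-3)))**2 = (24/5 + (-5 + 12))**2 = (24/5 + 7)**2 = (59/5)**2 = 3481/25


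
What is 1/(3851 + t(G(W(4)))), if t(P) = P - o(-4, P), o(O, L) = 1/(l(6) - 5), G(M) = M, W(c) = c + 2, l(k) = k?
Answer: 1/3856 ≈ 0.00025934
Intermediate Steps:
W(c) = 2 + c
o(O, L) = 1 (o(O, L) = 1/(6 - 5) = 1/1 = 1)
t(P) = -1 + P (t(P) = P - 1*1 = P - 1 = -1 + P)
1/(3851 + t(G(W(4)))) = 1/(3851 + (-1 + (2 + 4))) = 1/(3851 + (-1 + 6)) = 1/(3851 + 5) = 1/3856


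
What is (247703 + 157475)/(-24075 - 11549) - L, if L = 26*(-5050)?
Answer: 2338513011/17812 ≈ 1.3129e+5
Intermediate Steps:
L = -131300
(247703 + 157475)/(-24075 - 11549) - L = (247703 + 157475)/(-24075 - 11549) - 1*(-131300) = 405178/(-35624) + 131300 = 405178*(-1/35624) + 131300 = -202589/17812 + 131300 = 2338513011/17812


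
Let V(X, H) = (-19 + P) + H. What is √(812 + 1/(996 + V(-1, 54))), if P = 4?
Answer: √96648415/345 ≈ 28.496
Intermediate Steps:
V(X, H) = -15 + H (V(X, H) = (-19 + 4) + H = -15 + H)
√(812 + 1/(996 + V(-1, 54))) = √(812 + 1/(996 + (-15 + 54))) = √(812 + 1/(996 + 39)) = √(812 + 1/1035) = √(840421/1035) = √96648415/345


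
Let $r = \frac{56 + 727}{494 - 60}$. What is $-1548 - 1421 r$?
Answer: $- \frac{254925}{62} \approx -4111.7$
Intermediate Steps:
$r = \frac{783}{434} \approx 1.8041$
$-1548 - 1421 r = -1548 - \frac{158949}{62} = - \frac{254925}{62}$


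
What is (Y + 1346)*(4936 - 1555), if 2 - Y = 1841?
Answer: -1666833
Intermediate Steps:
Y = -1839 (Y = 2 - 1*1841 = 2 - 1841 = -1839)
(Y + 1346)*(4936 - 1555) = (-1839 + 1346)*(4936 - 1555) = -493*3381 = -1666833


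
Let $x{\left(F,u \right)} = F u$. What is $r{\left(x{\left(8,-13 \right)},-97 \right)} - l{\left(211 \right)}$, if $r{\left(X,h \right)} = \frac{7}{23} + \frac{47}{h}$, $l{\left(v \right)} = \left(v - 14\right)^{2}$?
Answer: $- \frac{86583281}{2231} \approx -38809.0$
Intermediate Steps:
$l{\left(v \right)} = \left(-14 + v\right)^{2}$
$r{\left(X,h \right)} = \frac{7}{23} + \frac{47}{h}$ ($r{\left(X,h \right)} = 7 \cdot \frac{1}{23} + \frac{47}{h} = \frac{7}{23} + \frac{47}{h}$)
$r{\left(x{\left(8,-13 \right)},-97 \right)} - l{\left(211 \right)} = \left(\frac{7}{23} + \frac{47}{-97}\right) - \left(-14 + 211\right)^{2} = \left(\frac{7}{23} + 47 \left(- \frac{1}{97}\right)\right) - 197^{2} = \left(\frac{7}{23} - \frac{47}{97}\right) - 38809 = - \frac{402}{2231} - 38809 = - \frac{86583281}{2231}$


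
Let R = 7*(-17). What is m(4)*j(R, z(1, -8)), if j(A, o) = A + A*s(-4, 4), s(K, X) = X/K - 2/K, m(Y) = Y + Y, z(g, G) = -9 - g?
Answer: -476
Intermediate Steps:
R = -119
m(Y) = 2*Y
s(K, X) = -2/K + X/K
j(A, o) = A/2 (j(A, o) = A + A*((-2 + 4)/(-4)) = A + A*(-1/4*2) = A + A*(-1/2) = A - A/2 = A/2)
m(4)*j(R, z(1, -8)) = (2*4)*((1/2)*(-119)) = 8*(-119/2) = -476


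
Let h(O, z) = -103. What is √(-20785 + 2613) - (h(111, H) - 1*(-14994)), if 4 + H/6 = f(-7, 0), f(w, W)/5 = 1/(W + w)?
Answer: -14891 + 2*I*√4543 ≈ -14891.0 + 134.8*I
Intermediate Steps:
f(w, W) = 5/(W + w)
H = -198/7 (H = -24 + 6*(5/(0 - 7)) = -24 + 6*(5/(-7)) = -24 + 6*(5*(-⅐)) = -24 + 6*(-5/7) = -24 - 30/7 = -198/7 ≈ -28.286)
√(-20785 + 2613) - (h(111, H) - 1*(-14994)) = √(-20785 + 2613) - (-103 - 1*(-14994)) = √(-18172) - (-103 + 14994) = 2*I*√4543 - 1*14891 = 2*I*√4543 - 14891 = -14891 + 2*I*√4543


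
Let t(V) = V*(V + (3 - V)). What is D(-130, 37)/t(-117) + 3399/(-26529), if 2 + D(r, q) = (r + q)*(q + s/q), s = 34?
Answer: 30804484/3103893 ≈ 9.9245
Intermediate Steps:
D(r, q) = -2 + (q + r)*(q + 34/q) (D(r, q) = -2 + (r + q)*(q + 34/q) = -2 + (q + r)*(q + 34/q))
t(V) = 3*V (t(V) = V*3 = 3*V)
D(-130, 37)/t(-117) + 3399/(-26529) = (32 + 37² + 37*(-130) + 34*(-130)/37)/((3*(-117))) + 3399/(-26529) = (32 + 1369 - 4810 + 34*(-130)*(1/37))/(-351) + 3399*(-1/26529) = (32 + 1369 - 4810 - 4420/37)*(-1/351) - 1133/8843 = -130553/37*(-1/351) - 1133/8843 = 130553/12987 - 1133/8843 = 30804484/3103893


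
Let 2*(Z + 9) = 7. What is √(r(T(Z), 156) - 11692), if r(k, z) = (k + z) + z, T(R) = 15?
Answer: I*√11365 ≈ 106.61*I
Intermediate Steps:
Z = -11/2 (Z = -9 + (½)*7 = -9 + 7/2 = -11/2 ≈ -5.5000)
r(k, z) = k + 2*z
√(r(T(Z), 156) - 11692) = √((15 + 2*156) - 11692) = √((15 + 312) - 11692) = √(327 - 11692) = √(-11365) = I*√11365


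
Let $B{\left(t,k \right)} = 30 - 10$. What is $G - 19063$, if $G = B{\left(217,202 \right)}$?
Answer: $-19043$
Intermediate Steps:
$B{\left(t,k \right)} = 20$ ($B{\left(t,k \right)} = 30 - 10 = 20$)
$G = 20$
$G - 19063 = 20 - 19063 = -19043$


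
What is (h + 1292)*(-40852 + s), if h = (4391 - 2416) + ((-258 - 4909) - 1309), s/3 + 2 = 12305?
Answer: 12653087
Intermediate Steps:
s = 36909 (s = -6 + 3*12305 = -6 + 36915 = 36909)
h = -4501 (h = 1975 + (-5167 - 1309) = 1975 - 6476 = -4501)
(h + 1292)*(-40852 + s) = (-4501 + 1292)*(-40852 + 36909) = -3209*(-3943) = 12653087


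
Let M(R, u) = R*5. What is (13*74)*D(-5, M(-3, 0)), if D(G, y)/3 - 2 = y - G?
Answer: -23088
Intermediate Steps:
M(R, u) = 5*R
D(G, y) = 6 - 3*G + 3*y (D(G, y) = 6 + 3*(y - G) = 6 + (-3*G + 3*y) = 6 - 3*G + 3*y)
(13*74)*D(-5, M(-3, 0)) = (13*74)*(6 - 3*(-5) + 3*(5*(-3))) = 962*(6 + 15 + 3*(-15)) = 962*(6 + 15 - 45) = 962*(-24) = -23088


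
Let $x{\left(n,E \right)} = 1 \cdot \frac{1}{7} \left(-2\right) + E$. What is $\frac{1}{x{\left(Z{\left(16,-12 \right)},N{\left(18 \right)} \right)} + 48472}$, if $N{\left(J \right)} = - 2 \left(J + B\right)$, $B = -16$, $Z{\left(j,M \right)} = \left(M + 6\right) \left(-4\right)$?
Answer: $\frac{7}{339274} \approx 2.0632 \cdot 10^{-5}$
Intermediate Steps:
$Z{\left(j,M \right)} = -24 - 4 M$ ($Z{\left(j,M \right)} = \left(6 + M\right) \left(-4\right) = -24 - 4 M$)
$N{\left(J \right)} = 32 - 2 J$ ($N{\left(J \right)} = - 2 \left(J - 16\right) = - 2 \left(-16 + J\right) = 32 - 2 J$)
$x{\left(n,E \right)} = - \frac{2}{7} + E$ ($x{\left(n,E \right)} = 1 \cdot \frac{1}{7} \left(-2\right) + E = \frac{1}{7} \left(-2\right) + E = - \frac{2}{7} + E$)
$\frac{1}{x{\left(Z{\left(16,-12 \right)},N{\left(18 \right)} \right)} + 48472} = \frac{1}{\left(- \frac{2}{7} + \left(32 - 36\right)\right) + 48472} = \frac{1}{\left(- \frac{2}{7} - 4\right) + 48472} = \frac{1}{- \frac{30}{7} + 48472} = \frac{1}{\frac{339274}{7}} = \frac{7}{339274}$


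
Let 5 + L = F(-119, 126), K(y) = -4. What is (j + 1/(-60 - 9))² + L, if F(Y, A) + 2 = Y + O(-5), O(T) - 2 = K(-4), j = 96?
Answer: 43254721/4761 ≈ 9085.2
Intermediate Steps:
O(T) = -2 (O(T) = 2 - 4 = -2)
F(Y, A) = -4 + Y (F(Y, A) = -2 + (Y - 2) = -2 + (-2 + Y) = -4 + Y)
L = -128 (L = -5 + (-4 - 119) = -5 - 123 = -128)
(j + 1/(-60 - 9))² + L = (96 + 1/(-60 - 9))² - 128 = (96 + 1/(-69))² - 128 = (96 - 1/69)² - 128 = (6623/69)² - 128 = 43864129/4761 - 128 = 43254721/4761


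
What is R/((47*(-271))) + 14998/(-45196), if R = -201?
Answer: -90972565/287830726 ≈ -0.31606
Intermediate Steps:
R/((47*(-271))) + 14998/(-45196) = -201/(47*(-271)) + 14998/(-45196) = -201/(-12737) + 14998*(-1/45196) = -201*(-1/12737) - 7499/22598 = 201/12737 - 7499/22598 = -90972565/287830726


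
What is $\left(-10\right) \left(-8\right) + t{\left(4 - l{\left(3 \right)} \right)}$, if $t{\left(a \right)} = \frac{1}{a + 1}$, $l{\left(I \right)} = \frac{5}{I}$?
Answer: $\frac{803}{10} \approx 80.3$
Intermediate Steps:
$t{\left(a \right)} = \frac{1}{1 + a}$
$\left(-10\right) \left(-8\right) + t{\left(4 - l{\left(3 \right)} \right)} = \left(-10\right) \left(-8\right) + \frac{1}{1 + \left(4 - \frac{5}{3}\right)} = 80 + \frac{1}{1 + \left(4 - 5 \cdot \frac{1}{3}\right)} = 80 + \frac{1}{1 + \left(4 - \frac{5}{3}\right)} = 80 + \frac{1}{1 + \frac{7}{3}} = 80 + \frac{1}{\frac{10}{3}} = 80 + \frac{3}{10} = \frac{803}{10}$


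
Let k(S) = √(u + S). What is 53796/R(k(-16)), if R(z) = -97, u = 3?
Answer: -53796/97 ≈ -554.60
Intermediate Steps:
k(S) = √(3 + S)
53796/R(k(-16)) = 53796/(-97) = 53796*(-1/97) = -53796/97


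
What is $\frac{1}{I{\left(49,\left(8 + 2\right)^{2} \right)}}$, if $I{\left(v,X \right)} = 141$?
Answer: $\frac{1}{141} \approx 0.0070922$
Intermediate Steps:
$\frac{1}{I{\left(49,\left(8 + 2\right)^{2} \right)}} = \frac{1}{141}$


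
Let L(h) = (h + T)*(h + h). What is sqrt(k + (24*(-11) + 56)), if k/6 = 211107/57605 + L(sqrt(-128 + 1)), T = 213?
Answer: sqrt(-5674393082890 + 8481666879900*I*sqrt(127))/57605 ≈ 116.5 + 123.62*I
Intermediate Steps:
L(h) = 2*h*(213 + h) (L(h) = (h + 213)*(h + h) = (213 + h)*(2*h) = 2*h*(213 + h))
k = 1266642/57605 + 12*I*sqrt(127)*(213 + I*sqrt(127)) (k = 6*(211107/57605 + 2*sqrt(-128 + 1)*(213 + sqrt(-128 + 1))) = 6*(211107*(1/57605) + 2*sqrt(-127)*(213 + sqrt(-127))) = 6*(211107/57605 + 2*(I*sqrt(127))*(213 + I*sqrt(127))) = 6*(211107/57605 + 2*I*sqrt(127)*(213 + I*sqrt(127))) = 1266642/57605 + 12*I*sqrt(127)*(213 + I*sqrt(127)) ≈ -1502.0 + 28805.0*I)
sqrt(k + (24*(-11) + 56)) = sqrt((-86523378/57605 + 2556*I*sqrt(127)) + (24*(-11) + 56)) = sqrt((-86523378/57605 + 2556*I*sqrt(127)) + (-264 + 56)) = sqrt((-86523378/57605 + 2556*I*sqrt(127)) - 208) = sqrt(-98505218/57605 + 2556*I*sqrt(127))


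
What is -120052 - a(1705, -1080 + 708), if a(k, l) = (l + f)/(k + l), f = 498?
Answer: -160029442/1333 ≈ -1.2005e+5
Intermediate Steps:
a(k, l) = (498 + l)/(k + l) (a(k, l) = (l + 498)/(k + l) = (498 + l)/(k + l))
-120052 - a(1705, -1080 + 708) = -120052 - (498 + (-1080 + 708))/(1705 + (-1080 + 708)) = -120052 - (498 - 372)/(1705 - 372) = -120052 - 126/1333 = -160029442/1333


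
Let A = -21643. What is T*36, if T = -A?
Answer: 779148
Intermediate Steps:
T = 21643 (T = -1*(-21643) = 21643)
T*36 = 21643*36 = 779148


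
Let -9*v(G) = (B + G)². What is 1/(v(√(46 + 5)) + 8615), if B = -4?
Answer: 174303/1500321940 - 9*√51/750160970 ≈ 0.00011609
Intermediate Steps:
v(G) = -(-4 + G)²/9
1/(v(√(46 + 5)) + 8615) = 1/(-(-4 + √(46 + 5))²/9 + 8615) = 1/(-(-4 + √51)²/9 + 8615) = 1/(8615 - (-4 + √51)²/9)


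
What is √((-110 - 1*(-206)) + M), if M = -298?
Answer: I*√202 ≈ 14.213*I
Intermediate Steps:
√((-110 - 1*(-206)) + M) = √((-110 - 1*(-206)) - 298) = √((-110 + 206) - 298) = √(96 - 298) = √(-202) = I*√202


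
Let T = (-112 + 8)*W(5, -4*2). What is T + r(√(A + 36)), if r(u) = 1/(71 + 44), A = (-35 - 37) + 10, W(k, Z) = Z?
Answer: 95681/115 ≈ 832.01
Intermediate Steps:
A = -62 (A = -72 + 10 = -62)
r(u) = 1/115
T = 832 (T = (-112 + 8)*(-4*2) = -104*(-8) = 832)
T + r(√(A + 36)) = 832 + 1/115 = 95681/115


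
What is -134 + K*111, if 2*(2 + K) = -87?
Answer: -10369/2 ≈ -5184.5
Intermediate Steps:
K = -91/2 (K = -2 + (½)*(-87) = -2 - 87/2 = -91/2 ≈ -45.500)
-134 + K*111 = -134 - 91/2*111 = -134 - 10101/2 = -10369/2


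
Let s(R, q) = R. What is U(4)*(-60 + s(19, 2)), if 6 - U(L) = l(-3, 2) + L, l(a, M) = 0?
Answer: -82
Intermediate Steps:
U(L) = 6 - L (U(L) = 6 - (0 + L) = 6 - L)
U(4)*(-60 + s(19, 2)) = (6 - 1*4)*(-60 + 19) = (6 - 4)*(-41) = 2*(-41) = -82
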